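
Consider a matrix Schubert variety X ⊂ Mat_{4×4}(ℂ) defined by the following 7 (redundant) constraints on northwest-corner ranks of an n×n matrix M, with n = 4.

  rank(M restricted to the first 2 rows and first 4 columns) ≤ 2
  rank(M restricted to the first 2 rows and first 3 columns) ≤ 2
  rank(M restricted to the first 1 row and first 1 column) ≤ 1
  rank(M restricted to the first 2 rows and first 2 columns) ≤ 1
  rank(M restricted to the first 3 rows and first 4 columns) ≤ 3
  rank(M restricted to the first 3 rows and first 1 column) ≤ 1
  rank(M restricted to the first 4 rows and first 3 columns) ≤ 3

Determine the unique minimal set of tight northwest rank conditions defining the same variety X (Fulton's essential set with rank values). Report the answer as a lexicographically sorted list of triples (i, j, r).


Rank table r_w(4×4) implied by the 7 constraints:

  1, 1, 1, 1
  1, 1, 2, 2
  1, 2, 3, 3
  1, 2, 3, 4

hence w(1..4) = (1, 3, 2, 4).

|D(w)|=1, |Ess(w)|=1:

[(2, 2, 1)]


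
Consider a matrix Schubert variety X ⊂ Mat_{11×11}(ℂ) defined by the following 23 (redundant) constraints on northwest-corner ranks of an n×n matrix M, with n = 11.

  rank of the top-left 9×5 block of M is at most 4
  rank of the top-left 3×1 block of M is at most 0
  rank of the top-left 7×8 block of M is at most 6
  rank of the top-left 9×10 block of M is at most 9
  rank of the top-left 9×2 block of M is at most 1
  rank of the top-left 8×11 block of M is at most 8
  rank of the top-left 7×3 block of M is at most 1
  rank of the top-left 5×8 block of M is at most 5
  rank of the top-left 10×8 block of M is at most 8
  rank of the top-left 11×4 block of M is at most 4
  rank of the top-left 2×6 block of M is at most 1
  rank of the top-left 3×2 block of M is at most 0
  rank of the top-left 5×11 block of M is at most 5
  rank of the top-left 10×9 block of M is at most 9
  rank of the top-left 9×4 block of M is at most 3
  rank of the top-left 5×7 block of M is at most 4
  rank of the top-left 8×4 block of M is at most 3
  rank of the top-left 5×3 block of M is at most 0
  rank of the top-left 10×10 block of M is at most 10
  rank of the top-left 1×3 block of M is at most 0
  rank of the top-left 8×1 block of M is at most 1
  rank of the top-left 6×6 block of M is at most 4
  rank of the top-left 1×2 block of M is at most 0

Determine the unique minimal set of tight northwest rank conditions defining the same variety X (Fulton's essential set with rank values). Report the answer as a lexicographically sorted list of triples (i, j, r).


The tightest implied rank at each (i,j), from the 23 conditions:

  0  0  0  1  1  1  1  1  1  1  1
  0  0  0  1  1  1  2  2  2  2  2
  0  0  0  1  2  2  3  3  3  3  3
  0  0  0  1  2  3  4  4  4  4  4
  0  0  0  1  2  3  4  5  5  5  5
  1  1  1  2  3  4  5  6  6  6  6
  1  1  1  2  3  4  5  6  7  7  7
  1  1  2  3  4  5  6  7  8  8  8
  1  1  2  3  4  5  6  7  8  9  9
  1  2  3  4  5  6  7  8  9  10  10
  1  2  3  4  5  6  7  8  9  10  11

reading off 1-entries of Δ²R: w = (4, 7, 5, 6, 8, 1, 9, 3, 10, 2, 11).

D(w) has 21 cells with 4 SE-corners; essential set:

[(2, 6, 1), (5, 3, 0), (7, 3, 1), (9, 2, 1)]


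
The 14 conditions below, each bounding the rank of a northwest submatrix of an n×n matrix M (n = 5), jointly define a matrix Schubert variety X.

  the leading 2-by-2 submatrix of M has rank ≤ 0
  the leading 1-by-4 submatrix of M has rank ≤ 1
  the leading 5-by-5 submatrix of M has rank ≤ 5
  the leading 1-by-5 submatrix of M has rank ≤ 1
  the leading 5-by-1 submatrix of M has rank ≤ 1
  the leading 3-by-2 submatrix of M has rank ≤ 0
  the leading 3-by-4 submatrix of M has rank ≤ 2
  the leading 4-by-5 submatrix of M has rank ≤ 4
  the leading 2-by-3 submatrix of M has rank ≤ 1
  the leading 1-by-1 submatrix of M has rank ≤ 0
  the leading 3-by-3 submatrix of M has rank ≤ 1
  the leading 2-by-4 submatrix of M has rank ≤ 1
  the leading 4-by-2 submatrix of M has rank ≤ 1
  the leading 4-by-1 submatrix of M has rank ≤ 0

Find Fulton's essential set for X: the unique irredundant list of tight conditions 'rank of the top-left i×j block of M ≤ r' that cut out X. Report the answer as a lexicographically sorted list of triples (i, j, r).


Propagating the 14 rank bounds to every northwest block:

  i=1: 0 | 0 | 1 | 1 | 1
  i=2: 0 | 0 | 1 | 1 | 2
  i=3: 0 | 0 | 1 | 2 | 3
  i=4: 0 | 1 | 2 | 3 | 4
  i=5: 1 | 2 | 3 | 4 | 5

so w = (3, 5, 4, 2, 1).

3 SE-corners of the 8-cell Rothe diagram give Ess(w):

[(2, 4, 1), (3, 2, 0), (4, 1, 0)]


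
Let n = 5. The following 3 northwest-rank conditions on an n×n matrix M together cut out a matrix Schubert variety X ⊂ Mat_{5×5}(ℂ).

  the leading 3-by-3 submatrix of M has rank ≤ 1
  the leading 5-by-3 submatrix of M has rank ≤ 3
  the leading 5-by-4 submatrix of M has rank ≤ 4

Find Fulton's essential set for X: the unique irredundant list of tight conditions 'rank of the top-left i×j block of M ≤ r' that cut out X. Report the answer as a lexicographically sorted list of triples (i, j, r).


Rank table r_w(5×5) implied by the 3 constraints:

  1, 1, 1, 1, 1
  1, 1, 1, 2, 2
  1, 1, 1, 2, 3
  1, 2, 2, 3, 4
  1, 2, 3, 4, 5

reading off 1-entries of Δ²R: w = (1, 4, 5, 2, 3).

Rothe diagram D(w) (4 cells), 1 SE-corner (essential condition):

[(3, 3, 1)]


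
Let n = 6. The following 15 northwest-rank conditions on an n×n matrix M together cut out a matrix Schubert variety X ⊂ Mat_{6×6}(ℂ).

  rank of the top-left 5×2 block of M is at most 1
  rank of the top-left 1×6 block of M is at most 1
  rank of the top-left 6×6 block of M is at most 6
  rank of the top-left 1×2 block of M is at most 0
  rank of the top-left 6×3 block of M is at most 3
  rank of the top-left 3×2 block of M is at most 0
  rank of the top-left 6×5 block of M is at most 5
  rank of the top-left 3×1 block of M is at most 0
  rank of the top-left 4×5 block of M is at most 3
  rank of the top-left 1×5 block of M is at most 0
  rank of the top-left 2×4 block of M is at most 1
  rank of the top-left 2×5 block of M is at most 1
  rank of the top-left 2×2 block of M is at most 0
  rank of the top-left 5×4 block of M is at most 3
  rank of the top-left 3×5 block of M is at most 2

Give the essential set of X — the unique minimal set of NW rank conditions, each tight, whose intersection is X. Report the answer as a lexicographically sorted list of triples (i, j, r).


The tightest implied rank at each (i,j), from the 15 conditions:

  0, 0, 0, 0, 0, 1
  0, 0, 1, 1, 1, 2
  0, 0, 1, 2, 2, 3
  1, 1, 2, 3, 3, 4
  1, 1, 2, 3, 4, 5
  1, 2, 3, 4, 5, 6

second differences of R give the permutation w = (6, 3, 4, 1, 5, 2).

3 SE-corners of the 10-cell Rothe diagram give Ess(w):

[(1, 5, 0), (3, 2, 0), (5, 2, 1)]


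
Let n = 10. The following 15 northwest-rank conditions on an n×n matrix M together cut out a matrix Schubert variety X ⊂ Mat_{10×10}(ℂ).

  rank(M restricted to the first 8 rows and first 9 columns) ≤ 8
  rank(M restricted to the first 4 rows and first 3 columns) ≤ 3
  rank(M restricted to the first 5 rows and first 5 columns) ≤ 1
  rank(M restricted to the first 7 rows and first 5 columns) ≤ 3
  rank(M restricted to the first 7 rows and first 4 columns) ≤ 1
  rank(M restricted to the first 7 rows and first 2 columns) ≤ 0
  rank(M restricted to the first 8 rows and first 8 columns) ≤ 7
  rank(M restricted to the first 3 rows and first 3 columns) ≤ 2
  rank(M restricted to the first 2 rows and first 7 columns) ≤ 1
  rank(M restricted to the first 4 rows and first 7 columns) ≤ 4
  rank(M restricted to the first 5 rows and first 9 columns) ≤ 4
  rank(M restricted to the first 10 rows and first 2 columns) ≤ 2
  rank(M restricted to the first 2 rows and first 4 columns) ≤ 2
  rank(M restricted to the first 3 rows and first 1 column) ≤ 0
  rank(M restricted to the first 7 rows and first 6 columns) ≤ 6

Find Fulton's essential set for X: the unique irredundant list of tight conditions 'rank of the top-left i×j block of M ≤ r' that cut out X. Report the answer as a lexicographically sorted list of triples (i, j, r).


Recovering R(i,j) via the rank-extension bound from the 15 conditions:

  R[1]: 0, 0, 1, 1, 1, 1, 1, 1, 1, 1
  R[2]: 0, 0, 1, 1, 1, 1, 1, 2, 2, 2
  R[3]: 0, 0, 1, 1, 1, 2, 2, 3, 3, 3
  R[4]: 0, 0, 1, 1, 1, 2, 3, 4, 4, 4
  R[5]: 0, 0, 1, 1, 1, 2, 3, 4, 4, 5
  R[6]: 0, 0, 1, 1, 2, 3, 4, 5, 5, 6
  R[7]: 0, 0, 1, 1, 2, 3, 4, 5, 6, 7
  R[8]: 1, 1, 2, 2, 3, 4, 5, 6, 7, 8
  R[9]: 1, 2, 3, 3, 4, 5, 6, 7, 8, 9
  R[10]: 1, 2, 3, 4, 5, 6, 7, 8, 9, 10

reading off 1-entries of Δ²R: w = (3, 8, 6, 7, 10, 5, 9, 1, 2, 4).

5 SE-corners of the 27-cell Rothe diagram give Ess(w):

[(2, 7, 1), (5, 5, 1), (5, 9, 4), (7, 2, 0), (7, 4, 1)]


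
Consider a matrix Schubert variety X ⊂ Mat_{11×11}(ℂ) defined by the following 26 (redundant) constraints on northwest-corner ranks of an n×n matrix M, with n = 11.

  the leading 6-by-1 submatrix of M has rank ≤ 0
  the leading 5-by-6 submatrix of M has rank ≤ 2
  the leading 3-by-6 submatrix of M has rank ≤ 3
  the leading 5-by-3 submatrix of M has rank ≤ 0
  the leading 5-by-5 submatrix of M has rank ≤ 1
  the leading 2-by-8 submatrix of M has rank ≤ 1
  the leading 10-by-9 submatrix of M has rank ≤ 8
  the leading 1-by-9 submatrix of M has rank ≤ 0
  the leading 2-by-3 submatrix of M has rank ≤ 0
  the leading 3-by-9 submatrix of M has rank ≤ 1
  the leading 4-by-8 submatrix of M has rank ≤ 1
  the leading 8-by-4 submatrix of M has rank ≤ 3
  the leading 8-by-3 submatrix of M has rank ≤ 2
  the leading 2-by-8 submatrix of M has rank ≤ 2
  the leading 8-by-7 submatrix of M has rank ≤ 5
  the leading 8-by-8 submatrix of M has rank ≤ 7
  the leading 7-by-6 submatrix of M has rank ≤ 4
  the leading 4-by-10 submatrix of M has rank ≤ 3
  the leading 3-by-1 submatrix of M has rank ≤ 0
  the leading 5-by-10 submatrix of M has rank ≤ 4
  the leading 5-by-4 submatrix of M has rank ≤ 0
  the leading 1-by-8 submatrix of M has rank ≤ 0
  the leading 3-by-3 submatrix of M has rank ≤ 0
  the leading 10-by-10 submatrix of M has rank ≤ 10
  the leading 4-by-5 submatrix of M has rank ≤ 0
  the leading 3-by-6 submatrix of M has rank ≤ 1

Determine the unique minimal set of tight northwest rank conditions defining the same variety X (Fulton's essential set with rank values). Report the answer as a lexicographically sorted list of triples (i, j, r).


Computing R[i][j] = min implied NW-rank bound (n=11, 26 conditions):

  R[1]: 0, 0, 0, 0, 0, 0, 0, 0, 0, 1, 1
  R[2]: 0, 0, 0, 0, 0, 1, 1, 1, 1, 2, 2
  R[3]: 0, 0, 0, 0, 0, 1, 1, 1, 1, 2, 3
  R[4]: 0, 0, 0, 0, 0, 1, 1, 1, 2, 3, 4
  R[5]: 0, 0, 0, 0, 1, 2, 2, 2, 3, 4, 5
  R[6]: 0, 1, 1, 1, 2, 3, 3, 3, 4, 5, 6
  R[7]: 1, 2, 2, 2, 3, 4, 4, 4, 5, 6, 7
  R[8]: 1, 2, 2, 3, 4, 5, 5, 5, 6, 7, 8
  R[9]: 1, 2, 3, 4, 5, 6, 6, 6, 7, 8, 9
  R[10]: 1, 2, 3, 4, 5, 6, 7, 7, 8, 9, 10
  R[11]: 1, 2, 3, 4, 5, 6, 7, 8, 9, 10, 11

hence w(1..11) = (10, 6, 11, 9, 5, 2, 1, 4, 3, 7, 8).

D(w) has 35 cells with 7 SE-corners; essential set:

[(1, 9, 0), (3, 9, 1), (4, 5, 0), (4, 8, 1), (5, 4, 0), (6, 1, 0), (8, 3, 2)]


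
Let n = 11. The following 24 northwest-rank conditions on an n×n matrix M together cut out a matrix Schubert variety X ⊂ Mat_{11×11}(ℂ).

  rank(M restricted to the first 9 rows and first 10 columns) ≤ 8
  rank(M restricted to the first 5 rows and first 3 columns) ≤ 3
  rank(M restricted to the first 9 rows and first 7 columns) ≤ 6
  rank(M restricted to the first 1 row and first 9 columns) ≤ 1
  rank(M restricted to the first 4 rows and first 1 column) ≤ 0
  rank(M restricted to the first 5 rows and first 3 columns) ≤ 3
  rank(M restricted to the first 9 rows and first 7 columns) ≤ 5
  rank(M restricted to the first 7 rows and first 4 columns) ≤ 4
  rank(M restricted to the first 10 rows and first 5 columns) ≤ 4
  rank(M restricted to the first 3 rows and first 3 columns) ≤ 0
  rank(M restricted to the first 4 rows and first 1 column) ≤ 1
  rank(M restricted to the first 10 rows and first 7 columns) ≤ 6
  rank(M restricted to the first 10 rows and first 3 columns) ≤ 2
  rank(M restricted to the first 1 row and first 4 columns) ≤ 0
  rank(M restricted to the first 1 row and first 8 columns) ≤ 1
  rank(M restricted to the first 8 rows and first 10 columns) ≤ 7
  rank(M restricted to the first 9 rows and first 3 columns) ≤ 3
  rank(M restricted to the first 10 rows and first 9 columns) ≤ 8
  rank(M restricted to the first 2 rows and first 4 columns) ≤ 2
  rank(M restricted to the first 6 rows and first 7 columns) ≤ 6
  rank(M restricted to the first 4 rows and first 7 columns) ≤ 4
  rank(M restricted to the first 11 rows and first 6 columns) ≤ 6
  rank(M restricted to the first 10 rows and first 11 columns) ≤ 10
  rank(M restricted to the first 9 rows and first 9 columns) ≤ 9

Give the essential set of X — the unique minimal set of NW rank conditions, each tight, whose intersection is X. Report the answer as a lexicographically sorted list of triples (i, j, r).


Rank table r_w(11×11) implied by the 24 constraints:

  row 1: 0, 0, 0, 0, 1, 1, 1, 1, 1, 1, 1
  row 2: 0, 0, 0, 1, 2, 2, 2, 2, 2, 2, 2
  row 3: 0, 0, 0, 1, 2, 3, 3, 3, 3, 3, 3
  row 4: 0, 1, 1, 2, 3, 4, 4, 4, 4, 4, 4
  row 5: 1, 2, 2, 3, 4, 5, 5, 5, 5, 5, 5
  row 6: 1, 2, 2, 3, 4, 5, 5, 6, 6, 6, 6
  row 7: 1, 2, 2, 3, 4, 5, 5, 6, 7, 7, 7
  row 8: 1, 2, 2, 3, 4, 5, 5, 6, 7, 7, 8
  row 9: 1, 2, 2, 3, 4, 5, 5, 6, 7, 8, 9
  row 10: 1, 2, 2, 3, 4, 5, 6, 7, 8, 9, 10
  row 11: 1, 2, 3, 4, 5, 6, 7, 8, 9, 10, 11

hence w(1..11) = (5, 4, 6, 2, 1, 8, 9, 11, 10, 7, 3).

Fulton essential set (6 of the 21 Rothe cells):

[(1, 4, 0), (3, 3, 0), (4, 1, 0), (8, 10, 7), (9, 7, 5), (10, 3, 2)]


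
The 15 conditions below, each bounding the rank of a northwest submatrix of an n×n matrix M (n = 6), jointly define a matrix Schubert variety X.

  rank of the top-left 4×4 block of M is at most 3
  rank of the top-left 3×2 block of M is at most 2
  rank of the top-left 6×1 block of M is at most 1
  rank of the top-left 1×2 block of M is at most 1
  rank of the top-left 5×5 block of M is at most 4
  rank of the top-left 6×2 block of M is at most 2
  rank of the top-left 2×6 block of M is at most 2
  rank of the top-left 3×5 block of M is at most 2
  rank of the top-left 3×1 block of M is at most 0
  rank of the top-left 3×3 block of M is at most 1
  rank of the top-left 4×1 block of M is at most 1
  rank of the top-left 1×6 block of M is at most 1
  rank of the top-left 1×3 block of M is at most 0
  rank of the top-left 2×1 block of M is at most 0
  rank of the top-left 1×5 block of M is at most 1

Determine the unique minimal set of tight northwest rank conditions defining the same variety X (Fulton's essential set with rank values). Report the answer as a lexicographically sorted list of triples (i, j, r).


Recovering R(i,j) via the rank-extension bound from the 15 conditions:

  R[1]: 0, 0, 0, 1, 1, 1
  R[2]: 0, 1, 1, 2, 2, 2
  R[3]: 0, 1, 1, 2, 2, 3
  R[4]: 1, 2, 2, 3, 3, 4
  R[5]: 1, 2, 3, 4, 4, 5
  R[6]: 1, 2, 3, 4, 5, 6

reading off 1-entries of Δ²R: w = (4, 2, 6, 1, 3, 5).

Fulton essential set (4 of the 7 Rothe cells):

[(1, 3, 0), (3, 1, 0), (3, 3, 1), (3, 5, 2)]


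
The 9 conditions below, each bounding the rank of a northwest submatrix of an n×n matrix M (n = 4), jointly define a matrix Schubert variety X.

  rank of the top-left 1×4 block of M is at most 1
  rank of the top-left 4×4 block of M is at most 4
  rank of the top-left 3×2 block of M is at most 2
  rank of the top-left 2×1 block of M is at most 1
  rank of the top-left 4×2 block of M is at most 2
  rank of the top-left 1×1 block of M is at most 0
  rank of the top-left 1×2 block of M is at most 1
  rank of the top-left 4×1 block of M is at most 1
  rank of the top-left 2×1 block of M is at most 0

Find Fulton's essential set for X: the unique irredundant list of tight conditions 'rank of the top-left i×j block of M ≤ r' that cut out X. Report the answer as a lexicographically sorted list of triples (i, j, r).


The tightest implied rank at each (i,j), from the 9 conditions:

  row 1: 0 1 1 1
  row 2: 0 1 2 2
  row 3: 1 2 3 3
  row 4: 1 2 3 4

second differences of R give the permutation w = (2, 3, 1, 4).

Fulton essential set (1 of the 2 Rothe cells):

[(2, 1, 0)]


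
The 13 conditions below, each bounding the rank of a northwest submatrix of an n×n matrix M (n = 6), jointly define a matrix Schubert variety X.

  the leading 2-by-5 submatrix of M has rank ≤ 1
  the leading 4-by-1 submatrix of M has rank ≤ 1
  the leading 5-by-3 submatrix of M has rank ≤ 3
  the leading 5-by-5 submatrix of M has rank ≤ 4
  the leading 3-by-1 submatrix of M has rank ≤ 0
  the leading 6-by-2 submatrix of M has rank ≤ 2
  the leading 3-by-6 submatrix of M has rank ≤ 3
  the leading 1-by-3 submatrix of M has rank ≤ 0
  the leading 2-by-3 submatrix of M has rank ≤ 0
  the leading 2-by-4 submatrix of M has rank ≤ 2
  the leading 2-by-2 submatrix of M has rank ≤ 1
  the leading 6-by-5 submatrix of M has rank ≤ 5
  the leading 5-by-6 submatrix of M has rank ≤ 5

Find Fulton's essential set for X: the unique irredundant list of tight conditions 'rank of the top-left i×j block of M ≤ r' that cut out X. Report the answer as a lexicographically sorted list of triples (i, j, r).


The tightest implied rank at each (i,j), from the 13 conditions:

  0 | 0 | 0 | 1 | 1 | 1
  0 | 0 | 0 | 1 | 1 | 2
  0 | 1 | 1 | 2 | 2 | 3
  1 | 2 | 2 | 3 | 3 | 4
  1 | 2 | 3 | 4 | 4 | 5
  1 | 2 | 3 | 4 | 5 | 6

reading off 1-entries of Δ²R: w = (4, 6, 2, 1, 3, 5).

Rothe diagram D(w) (8 cells), 3 SE-corners (essential conditions):

[(2, 3, 0), (2, 5, 1), (3, 1, 0)]


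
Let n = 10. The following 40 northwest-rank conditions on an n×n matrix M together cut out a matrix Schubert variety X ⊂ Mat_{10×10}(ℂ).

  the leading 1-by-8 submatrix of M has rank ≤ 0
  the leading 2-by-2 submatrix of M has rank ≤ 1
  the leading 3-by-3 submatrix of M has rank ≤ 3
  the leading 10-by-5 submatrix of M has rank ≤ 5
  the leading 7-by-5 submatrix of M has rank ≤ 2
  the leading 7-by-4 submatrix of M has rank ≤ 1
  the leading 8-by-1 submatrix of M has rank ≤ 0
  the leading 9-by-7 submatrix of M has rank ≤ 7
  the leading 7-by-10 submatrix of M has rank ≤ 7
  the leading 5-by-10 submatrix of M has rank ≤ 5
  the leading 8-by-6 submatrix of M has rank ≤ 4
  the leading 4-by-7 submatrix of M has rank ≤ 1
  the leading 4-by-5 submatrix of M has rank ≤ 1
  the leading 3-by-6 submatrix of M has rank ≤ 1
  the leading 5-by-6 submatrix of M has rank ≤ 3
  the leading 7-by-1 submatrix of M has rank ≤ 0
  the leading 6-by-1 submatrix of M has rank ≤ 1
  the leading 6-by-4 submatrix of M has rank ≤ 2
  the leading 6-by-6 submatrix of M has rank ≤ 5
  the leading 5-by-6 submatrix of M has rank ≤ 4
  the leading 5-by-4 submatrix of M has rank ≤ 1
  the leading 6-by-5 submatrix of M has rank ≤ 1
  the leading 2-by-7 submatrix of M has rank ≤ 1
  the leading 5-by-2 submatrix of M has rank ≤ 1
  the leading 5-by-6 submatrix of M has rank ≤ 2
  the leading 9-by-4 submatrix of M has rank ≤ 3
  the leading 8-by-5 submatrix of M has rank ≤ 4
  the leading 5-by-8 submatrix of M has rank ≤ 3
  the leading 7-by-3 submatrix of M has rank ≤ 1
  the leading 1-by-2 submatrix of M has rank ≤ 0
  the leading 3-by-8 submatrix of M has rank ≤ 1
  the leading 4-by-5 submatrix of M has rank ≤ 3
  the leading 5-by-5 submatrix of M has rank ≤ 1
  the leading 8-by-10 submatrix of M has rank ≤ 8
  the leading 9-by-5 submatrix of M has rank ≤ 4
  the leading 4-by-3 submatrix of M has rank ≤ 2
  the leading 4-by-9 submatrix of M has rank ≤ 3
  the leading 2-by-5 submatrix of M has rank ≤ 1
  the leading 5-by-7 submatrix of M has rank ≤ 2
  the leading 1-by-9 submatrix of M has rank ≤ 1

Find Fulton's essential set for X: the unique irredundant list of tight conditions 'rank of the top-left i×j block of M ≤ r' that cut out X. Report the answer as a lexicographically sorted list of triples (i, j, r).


Reconstructing r_w from the 40 given conditions:

  row 1: 0 0 0 0 0 0 0 0 1 1
  row 2: 0 1 1 1 1 1 1 1 2 2
  row 3: 0 1 1 1 1 1 1 1 2 3
  row 4: 0 1 1 1 1 1 1 2 3 4
  row 5: 0 1 1 1 1 2 2 3 4 5
  row 6: 0 1 1 1 1 2 3 4 5 6
  row 7: 0 1 1 1 2 3 4 5 6 7
  row 8: 0 1 2 2 3 4 5 6 7 8
  row 9: 1 2 3 3 4 5 6 7 8 9
  row 10: 1 2 3 4 5 6 7 8 9 10

second differences of R give the permutation w = (9, 2, 10, 8, 6, 7, 5, 3, 1, 4).

Fulton essential set (6 of the 34 Rothe cells):

[(1, 8, 0), (3, 8, 1), (4, 7, 1), (6, 5, 1), (7, 4, 1), (8, 1, 0)]


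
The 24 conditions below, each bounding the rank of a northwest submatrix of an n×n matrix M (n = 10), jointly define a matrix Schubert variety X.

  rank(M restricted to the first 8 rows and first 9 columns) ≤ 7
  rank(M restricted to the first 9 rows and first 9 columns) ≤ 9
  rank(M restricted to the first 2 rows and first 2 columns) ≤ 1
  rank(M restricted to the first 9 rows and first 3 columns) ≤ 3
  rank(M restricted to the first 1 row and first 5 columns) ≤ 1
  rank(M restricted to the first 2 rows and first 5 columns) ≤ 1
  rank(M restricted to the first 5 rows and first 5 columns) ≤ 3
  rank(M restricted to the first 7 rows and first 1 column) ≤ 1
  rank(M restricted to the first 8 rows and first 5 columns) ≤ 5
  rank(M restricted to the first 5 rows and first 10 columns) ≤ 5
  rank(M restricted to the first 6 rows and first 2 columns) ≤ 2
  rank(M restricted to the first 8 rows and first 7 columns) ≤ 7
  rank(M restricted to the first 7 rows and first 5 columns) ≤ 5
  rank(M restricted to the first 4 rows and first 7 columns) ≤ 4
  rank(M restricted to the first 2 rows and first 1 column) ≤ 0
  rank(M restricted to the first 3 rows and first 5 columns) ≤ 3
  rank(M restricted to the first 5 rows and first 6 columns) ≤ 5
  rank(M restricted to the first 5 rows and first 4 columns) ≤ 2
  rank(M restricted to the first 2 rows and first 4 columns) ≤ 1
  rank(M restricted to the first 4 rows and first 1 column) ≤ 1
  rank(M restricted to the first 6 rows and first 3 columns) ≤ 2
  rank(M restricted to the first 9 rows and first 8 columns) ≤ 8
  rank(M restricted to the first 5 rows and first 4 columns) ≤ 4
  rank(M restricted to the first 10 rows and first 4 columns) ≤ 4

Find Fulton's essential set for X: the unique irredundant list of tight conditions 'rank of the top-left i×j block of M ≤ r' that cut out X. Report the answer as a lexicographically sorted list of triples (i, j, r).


Propagating the 24 rank bounds to every northwest block:

  row 1: 0 1 1 1 1 1 1 1 1 1
  row 2: 0 1 1 1 1 2 2 2 2 2
  row 3: 1 2 2 2 2 3 3 3 3 3
  row 4: 1 2 2 2 3 4 4 4 4 4
  row 5: 1 2 2 2 3 4 5 5 5 5
  row 6: 1 2 2 3 4 5 6 6 6 6
  row 7: 1 2 3 4 5 6 7 7 7 7
  row 8: 1 2 3 4 5 6 7 7 7 8
  row 9: 1 2 3 4 5 6 7 8 8 9
  row 10: 1 2 3 4 5 6 7 8 9 10

the unique w with this rank table is (2, 6, 1, 5, 7, 4, 3, 10, 8, 9).

Rothe diagram D(w) (12 cells), 5 SE-corners (essential conditions):

[(2, 1, 0), (2, 5, 1), (5, 4, 2), (6, 3, 2), (8, 9, 7)]


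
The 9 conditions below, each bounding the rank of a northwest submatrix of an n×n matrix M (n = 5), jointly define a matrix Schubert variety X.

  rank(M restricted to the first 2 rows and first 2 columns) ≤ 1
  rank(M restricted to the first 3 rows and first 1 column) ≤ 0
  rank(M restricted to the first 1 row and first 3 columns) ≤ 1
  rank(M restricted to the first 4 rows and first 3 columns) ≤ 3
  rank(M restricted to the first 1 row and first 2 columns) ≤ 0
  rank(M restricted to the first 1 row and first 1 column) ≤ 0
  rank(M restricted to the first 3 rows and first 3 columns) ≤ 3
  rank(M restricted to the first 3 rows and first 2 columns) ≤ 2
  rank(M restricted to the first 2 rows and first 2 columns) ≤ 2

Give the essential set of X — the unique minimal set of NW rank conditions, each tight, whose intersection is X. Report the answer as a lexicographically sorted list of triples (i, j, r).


Computing R[i][j] = min implied NW-rank bound (n=5, 9 conditions):

  row 1: 0 0 1 1 1
  row 2: 0 1 2 2 2
  row 3: 0 1 2 3 3
  row 4: 1 2 3 4 4
  row 5: 1 2 3 4 5

so w = (3, 2, 4, 1, 5).

D(w) has 4 cells with 2 SE-corners; essential set:

[(1, 2, 0), (3, 1, 0)]


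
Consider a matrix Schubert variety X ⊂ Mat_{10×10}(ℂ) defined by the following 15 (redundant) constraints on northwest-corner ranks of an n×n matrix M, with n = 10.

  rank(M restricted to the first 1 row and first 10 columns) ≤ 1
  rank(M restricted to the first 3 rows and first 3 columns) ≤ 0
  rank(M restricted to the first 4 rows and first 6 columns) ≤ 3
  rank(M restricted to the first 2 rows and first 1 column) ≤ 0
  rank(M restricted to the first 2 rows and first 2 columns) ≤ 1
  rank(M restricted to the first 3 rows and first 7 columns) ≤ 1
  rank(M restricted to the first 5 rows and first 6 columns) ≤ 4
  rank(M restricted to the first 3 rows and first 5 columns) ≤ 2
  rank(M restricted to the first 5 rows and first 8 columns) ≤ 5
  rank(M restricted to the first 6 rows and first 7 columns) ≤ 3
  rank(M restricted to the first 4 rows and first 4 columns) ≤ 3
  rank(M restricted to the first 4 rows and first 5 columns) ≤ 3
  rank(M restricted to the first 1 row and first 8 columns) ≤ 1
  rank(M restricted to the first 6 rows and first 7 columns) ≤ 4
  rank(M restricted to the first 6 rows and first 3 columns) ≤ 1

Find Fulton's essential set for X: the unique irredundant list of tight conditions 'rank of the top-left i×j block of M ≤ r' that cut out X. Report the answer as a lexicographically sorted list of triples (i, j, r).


Rank table r_w(10×10) implied by the 15 constraints:

  R[1]: 0, 0, 0, 1, 1, 1, 1, 1, 1, 1
  R[2]: 0, 0, 0, 1, 1, 1, 1, 2, 2, 2
  R[3]: 0, 0, 0, 1, 1, 1, 1, 2, 3, 3
  R[4]: 1, 1, 1, 2, 2, 2, 2, 3, 4, 4
  R[5]: 1, 1, 1, 2, 3, 3, 3, 4, 5, 5
  R[6]: 1, 1, 1, 2, 3, 3, 3, 4, 5, 6
  R[7]: 1, 2, 2, 3, 4, 4, 4, 5, 6, 7
  R[8]: 1, 2, 3, 4, 5, 5, 5, 6, 7, 8
  R[9]: 1, 2, 3, 4, 5, 6, 6, 7, 8, 9
  R[10]: 1, 2, 3, 4, 5, 6, 7, 8, 9, 10

the unique w with this rank table is (4, 8, 9, 1, 5, 10, 2, 3, 6, 7).

D(w) has 21 cells with 4 SE-corners; essential set:

[(3, 3, 0), (3, 7, 1), (6, 3, 1), (6, 7, 3)]


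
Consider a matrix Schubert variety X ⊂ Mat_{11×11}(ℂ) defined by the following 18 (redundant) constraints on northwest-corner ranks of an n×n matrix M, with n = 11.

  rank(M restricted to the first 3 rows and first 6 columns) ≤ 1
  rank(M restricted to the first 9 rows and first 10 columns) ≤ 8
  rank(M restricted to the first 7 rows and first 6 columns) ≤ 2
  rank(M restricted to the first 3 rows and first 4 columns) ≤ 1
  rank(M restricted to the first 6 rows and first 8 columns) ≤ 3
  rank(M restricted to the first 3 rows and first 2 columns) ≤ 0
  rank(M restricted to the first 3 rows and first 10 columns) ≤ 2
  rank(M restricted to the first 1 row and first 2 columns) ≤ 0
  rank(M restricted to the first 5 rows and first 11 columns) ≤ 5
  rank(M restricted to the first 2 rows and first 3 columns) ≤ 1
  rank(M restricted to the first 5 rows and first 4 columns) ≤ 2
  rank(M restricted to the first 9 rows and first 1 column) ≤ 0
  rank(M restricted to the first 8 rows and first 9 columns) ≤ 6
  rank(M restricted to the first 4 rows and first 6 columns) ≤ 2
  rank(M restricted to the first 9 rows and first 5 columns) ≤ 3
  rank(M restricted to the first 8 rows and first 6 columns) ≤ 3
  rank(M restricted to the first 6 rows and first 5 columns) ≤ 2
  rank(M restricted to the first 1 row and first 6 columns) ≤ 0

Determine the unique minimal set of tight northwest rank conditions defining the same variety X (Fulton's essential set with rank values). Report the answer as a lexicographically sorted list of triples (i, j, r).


Computing R[i][j] = min implied NW-rank bound (n=11, 18 conditions):

  row 1: 0 | 0 | 0 | 0 | 0 | 0 | 1 | 1 | 1 | 1 | 1
  row 2: 0 | 0 | 1 | 1 | 1 | 1 | 2 | 2 | 2 | 2 | 2
  row 3: 0 | 0 | 1 | 1 | 1 | 1 | 2 | 2 | 2 | 2 | 3
  row 4: 0 | 1 | 2 | 2 | 2 | 2 | 3 | 3 | 3 | 3 | 4
  row 5: 0 | 1 | 2 | 2 | 2 | 2 | 3 | 3 | 4 | 4 | 5
  row 6: 0 | 1 | 2 | 2 | 2 | 2 | 3 | 3 | 4 | 5 | 6
  row 7: 0 | 1 | 2 | 2 | 2 | 2 | 3 | 4 | 5 | 6 | 7
  row 8: 0 | 1 | 2 | 3 | 3 | 3 | 4 | 5 | 6 | 7 | 8
  row 9: 0 | 1 | 2 | 3 | 3 | 4 | 5 | 6 | 7 | 8 | 9
  row 10: 1 | 2 | 3 | 4 | 4 | 5 | 6 | 7 | 8 | 9 | 10
  row 11: 1 | 2 | 3 | 4 | 5 | 6 | 7 | 8 | 9 | 10 | 11

the unique w with this rank table is (7, 3, 11, 2, 9, 10, 8, 4, 6, 1, 5).

ℓ(w)=34; the 8 essential cells (i,j,r):

[(1, 6, 0), (3, 2, 0), (3, 6, 1), (3, 10, 2), (6, 8, 3), (7, 6, 2), (9, 1, 0), (9, 5, 3)]


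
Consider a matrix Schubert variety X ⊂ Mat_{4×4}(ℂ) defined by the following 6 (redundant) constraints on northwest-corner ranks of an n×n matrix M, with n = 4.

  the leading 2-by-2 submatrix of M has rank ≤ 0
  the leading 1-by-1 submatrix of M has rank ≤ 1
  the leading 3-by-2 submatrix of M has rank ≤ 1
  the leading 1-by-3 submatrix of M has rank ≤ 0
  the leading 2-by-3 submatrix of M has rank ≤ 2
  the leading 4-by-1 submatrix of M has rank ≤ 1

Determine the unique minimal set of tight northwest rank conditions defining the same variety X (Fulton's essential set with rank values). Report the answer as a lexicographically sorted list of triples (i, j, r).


Reconstructing r_w from the 6 given conditions:

  0 0 0 1
  0 0 1 2
  1 1 2 3
  1 2 3 4

so w = (4, 3, 1, 2).

|D(w)|=5, |Ess(w)|=2:

[(1, 3, 0), (2, 2, 0)]


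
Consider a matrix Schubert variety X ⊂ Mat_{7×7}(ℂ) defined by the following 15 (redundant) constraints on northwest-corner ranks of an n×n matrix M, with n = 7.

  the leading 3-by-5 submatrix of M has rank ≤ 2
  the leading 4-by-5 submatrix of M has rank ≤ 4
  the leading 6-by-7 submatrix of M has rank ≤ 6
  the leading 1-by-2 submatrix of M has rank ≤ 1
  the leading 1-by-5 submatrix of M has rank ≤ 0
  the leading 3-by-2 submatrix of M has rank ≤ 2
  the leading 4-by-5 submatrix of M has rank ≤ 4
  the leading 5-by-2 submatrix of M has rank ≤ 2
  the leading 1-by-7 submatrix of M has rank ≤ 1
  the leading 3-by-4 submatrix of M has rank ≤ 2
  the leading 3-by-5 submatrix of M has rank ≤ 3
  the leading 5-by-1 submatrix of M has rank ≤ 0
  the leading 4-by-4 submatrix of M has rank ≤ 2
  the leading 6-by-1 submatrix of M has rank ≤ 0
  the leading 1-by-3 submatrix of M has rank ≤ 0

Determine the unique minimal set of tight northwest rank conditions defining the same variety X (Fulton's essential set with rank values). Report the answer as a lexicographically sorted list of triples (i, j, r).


Reconstructing r_w from the 15 given conditions:

  row 1: 0, 0, 0, 0, 0, 1, 1
  row 2: 0, 1, 1, 1, 1, 2, 2
  row 3: 0, 1, 2, 2, 2, 3, 3
  row 4: 0, 1, 2, 2, 3, 4, 4
  row 5: 0, 1, 2, 3, 4, 5, 5
  row 6: 0, 1, 2, 3, 4, 5, 6
  row 7: 1, 2, 3, 4, 5, 6, 7

the unique w with this rank table is (6, 2, 3, 5, 4, 7, 1).

Fulton essential set (3 of the 11 Rothe cells):

[(1, 5, 0), (4, 4, 2), (6, 1, 0)]


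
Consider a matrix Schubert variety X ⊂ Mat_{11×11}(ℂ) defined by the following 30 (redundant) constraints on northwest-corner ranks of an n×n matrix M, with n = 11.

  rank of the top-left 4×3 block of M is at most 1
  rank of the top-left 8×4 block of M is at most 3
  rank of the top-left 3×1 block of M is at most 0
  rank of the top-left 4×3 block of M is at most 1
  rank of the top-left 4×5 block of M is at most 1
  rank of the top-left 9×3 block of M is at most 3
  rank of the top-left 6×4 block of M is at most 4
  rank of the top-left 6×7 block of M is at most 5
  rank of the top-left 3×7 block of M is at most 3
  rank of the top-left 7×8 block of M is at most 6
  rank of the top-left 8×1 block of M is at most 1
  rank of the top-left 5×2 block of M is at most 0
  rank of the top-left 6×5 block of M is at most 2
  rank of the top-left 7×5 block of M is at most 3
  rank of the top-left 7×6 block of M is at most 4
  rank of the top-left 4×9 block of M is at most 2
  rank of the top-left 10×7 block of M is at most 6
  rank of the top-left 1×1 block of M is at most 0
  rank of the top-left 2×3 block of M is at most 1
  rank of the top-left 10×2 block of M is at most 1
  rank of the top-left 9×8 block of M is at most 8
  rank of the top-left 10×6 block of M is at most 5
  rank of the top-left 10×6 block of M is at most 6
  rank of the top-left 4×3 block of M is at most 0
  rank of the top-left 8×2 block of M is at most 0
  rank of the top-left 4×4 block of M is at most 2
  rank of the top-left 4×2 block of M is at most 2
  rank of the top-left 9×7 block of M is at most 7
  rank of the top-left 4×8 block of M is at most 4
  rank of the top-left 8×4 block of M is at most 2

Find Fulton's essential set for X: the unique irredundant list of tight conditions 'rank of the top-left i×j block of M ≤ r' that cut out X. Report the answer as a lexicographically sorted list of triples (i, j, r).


Recovering R(i,j) via the rank-extension bound from the 30 conditions:

  R[1]: 0 0 0 1 1 1 1 1 1 1 1
  R[2]: 0 0 0 1 1 2 2 2 2 2 2
  R[3]: 0 0 0 1 1 2 2 2 2 3 3
  R[4]: 0 0 0 1 1 2 2 2 2 3 4
  R[5]: 0 0 1 2 2 3 3 3 3 4 5
  R[6]: 0 0 1 2 2 3 4 4 4 5 6
  R[7]: 0 0 1 2 3 4 5 5 5 6 7
  R[8]: 0 0 1 2 3 4 5 6 6 7 8
  R[9]: 1 1 2 3 4 5 6 7 7 8 9
  R[10]: 1 1 2 3 4 5 6 7 8 9 10
  R[11]: 1 2 3 4 5 6 7 8 9 10 11

the unique w with this rank table is (4, 6, 10, 11, 3, 7, 5, 8, 1, 9, 2).

6 SE-corners of the 31-cell Rothe diagram give Ess(w):

[(4, 3, 0), (4, 5, 1), (4, 9, 2), (6, 5, 2), (8, 2, 0), (10, 2, 1)]


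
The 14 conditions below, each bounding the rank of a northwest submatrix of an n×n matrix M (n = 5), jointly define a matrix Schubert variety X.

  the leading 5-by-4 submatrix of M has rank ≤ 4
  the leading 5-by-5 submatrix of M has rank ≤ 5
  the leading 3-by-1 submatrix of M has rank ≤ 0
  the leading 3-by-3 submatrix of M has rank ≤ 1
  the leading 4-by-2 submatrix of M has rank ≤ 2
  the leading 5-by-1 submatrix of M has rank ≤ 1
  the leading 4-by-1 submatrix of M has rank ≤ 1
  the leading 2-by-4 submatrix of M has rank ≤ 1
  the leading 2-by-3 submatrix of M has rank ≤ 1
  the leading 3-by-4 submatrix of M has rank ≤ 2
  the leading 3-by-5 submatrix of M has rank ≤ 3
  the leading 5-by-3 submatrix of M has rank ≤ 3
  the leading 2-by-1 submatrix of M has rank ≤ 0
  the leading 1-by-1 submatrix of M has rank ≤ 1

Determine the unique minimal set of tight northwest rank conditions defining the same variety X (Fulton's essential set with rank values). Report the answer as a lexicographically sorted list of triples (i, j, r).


Rank table r_w(5×5) implied by the 14 constraints:

  R[1]: 0 1 1 1 1
  R[2]: 0 1 1 1 2
  R[3]: 0 1 1 2 3
  R[4]: 1 2 2 3 4
  R[5]: 1 2 3 4 5

giving w = (2, 5, 4, 1, 3) via Δ²R.

D(w) has 6 cells with 3 SE-corners; essential set:

[(2, 4, 1), (3, 1, 0), (3, 3, 1)]


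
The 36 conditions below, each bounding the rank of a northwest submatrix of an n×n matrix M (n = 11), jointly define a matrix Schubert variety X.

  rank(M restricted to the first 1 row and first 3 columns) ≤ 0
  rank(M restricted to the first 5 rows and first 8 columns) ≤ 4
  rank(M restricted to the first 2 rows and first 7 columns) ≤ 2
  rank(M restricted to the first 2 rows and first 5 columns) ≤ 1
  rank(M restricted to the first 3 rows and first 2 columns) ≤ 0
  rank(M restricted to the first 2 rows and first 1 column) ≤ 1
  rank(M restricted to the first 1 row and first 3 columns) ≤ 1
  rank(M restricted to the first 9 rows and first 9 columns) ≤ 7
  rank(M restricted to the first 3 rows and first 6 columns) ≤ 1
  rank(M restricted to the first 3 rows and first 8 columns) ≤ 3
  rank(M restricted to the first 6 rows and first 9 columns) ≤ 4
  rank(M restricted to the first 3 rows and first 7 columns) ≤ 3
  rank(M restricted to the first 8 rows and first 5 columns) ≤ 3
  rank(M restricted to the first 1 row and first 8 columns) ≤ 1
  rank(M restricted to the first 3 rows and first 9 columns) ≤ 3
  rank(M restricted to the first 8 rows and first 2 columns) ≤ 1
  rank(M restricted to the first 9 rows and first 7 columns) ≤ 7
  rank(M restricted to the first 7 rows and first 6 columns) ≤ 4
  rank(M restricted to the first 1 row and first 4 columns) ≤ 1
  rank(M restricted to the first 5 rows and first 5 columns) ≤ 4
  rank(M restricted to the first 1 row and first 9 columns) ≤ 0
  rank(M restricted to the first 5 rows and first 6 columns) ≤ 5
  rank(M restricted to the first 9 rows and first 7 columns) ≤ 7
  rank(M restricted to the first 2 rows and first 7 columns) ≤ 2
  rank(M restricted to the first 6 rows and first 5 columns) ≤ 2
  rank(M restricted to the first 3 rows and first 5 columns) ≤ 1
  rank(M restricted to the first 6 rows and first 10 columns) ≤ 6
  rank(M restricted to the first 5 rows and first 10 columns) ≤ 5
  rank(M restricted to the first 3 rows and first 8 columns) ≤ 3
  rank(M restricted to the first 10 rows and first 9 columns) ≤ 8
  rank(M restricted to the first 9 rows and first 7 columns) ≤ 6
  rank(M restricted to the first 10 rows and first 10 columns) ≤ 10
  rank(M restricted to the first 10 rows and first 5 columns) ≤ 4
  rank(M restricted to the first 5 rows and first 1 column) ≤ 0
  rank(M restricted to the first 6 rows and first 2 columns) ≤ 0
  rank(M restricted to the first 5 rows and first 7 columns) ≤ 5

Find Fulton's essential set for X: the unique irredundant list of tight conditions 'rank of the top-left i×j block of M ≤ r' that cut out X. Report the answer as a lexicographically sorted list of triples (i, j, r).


Recovering R(i,j) via the rank-extension bound from the 36 conditions:

  i=1: 0 0 0 0 0 0 0 0 0 1 1
  i=2: 0 0 1 1 1 1 1 1 1 2 2
  i=3: 0 0 1 1 1 1 2 2 2 3 3
  i=4: 0 0 1 2 2 2 3 3 3 4 4
  i=5: 0 0 1 2 2 3 4 4 4 5 5
  i=6: 0 0 1 2 2 3 4 4 4 5 6
  i=7: 1 1 2 3 3 4 5 5 5 6 7
  i=8: 1 1 2 3 3 4 5 6 6 7 8
  i=9: 1 2 3 4 4 5 6 7 7 8 9
  i=10: 1 2 3 4 4 5 6 7 8 9 10
  i=11: 1 2 3 4 5 6 7 8 9 10 11

hence w(1..11) = (10, 3, 7, 4, 6, 11, 1, 8, 2, 9, 5).

Fulton essential set (8 of the 29 Rothe cells):

[(1, 9, 0), (3, 6, 1), (6, 2, 0), (6, 5, 2), (6, 9, 4), (8, 2, 1), (8, 5, 3), (10, 5, 4)]


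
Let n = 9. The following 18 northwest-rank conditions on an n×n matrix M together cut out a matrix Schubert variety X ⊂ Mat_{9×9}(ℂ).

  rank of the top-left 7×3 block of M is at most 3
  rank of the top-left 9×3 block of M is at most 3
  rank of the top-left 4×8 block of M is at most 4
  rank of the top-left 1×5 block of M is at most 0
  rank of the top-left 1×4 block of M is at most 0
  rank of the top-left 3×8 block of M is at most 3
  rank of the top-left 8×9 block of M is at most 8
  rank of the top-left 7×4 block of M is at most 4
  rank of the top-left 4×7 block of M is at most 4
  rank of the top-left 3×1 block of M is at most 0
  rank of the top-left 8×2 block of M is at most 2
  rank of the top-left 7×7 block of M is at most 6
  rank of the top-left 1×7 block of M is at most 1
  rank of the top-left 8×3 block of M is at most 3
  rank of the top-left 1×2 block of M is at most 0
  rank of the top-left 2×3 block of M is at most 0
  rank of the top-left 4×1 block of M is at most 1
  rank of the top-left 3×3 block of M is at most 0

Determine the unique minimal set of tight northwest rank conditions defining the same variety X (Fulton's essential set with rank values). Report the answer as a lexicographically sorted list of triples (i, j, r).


Rank table r_w(9×9) implied by the 18 constraints:

  i=1: 0  0  0  0  0  1  1  1  1
  i=2: 0  0  0  1  1  2  2  2  2
  i=3: 0  0  0  1  2  3  3  3  3
  i=4: 1  1  1  2  3  4  4  4  4
  i=5: 1  2  2  3  4  5  5  5  5
  i=6: 1  2  3  4  5  6  6  6  6
  i=7: 1  2  3  4  5  6  6  7  7
  i=8: 1  2  3  4  5  6  7  8  8
  i=9: 1  2  3  4  5  6  7  8  9

so w = (6, 4, 5, 1, 2, 3, 8, 7, 9).

3 SE-corners of the 12-cell Rothe diagram give Ess(w):

[(1, 5, 0), (3, 3, 0), (7, 7, 6)]


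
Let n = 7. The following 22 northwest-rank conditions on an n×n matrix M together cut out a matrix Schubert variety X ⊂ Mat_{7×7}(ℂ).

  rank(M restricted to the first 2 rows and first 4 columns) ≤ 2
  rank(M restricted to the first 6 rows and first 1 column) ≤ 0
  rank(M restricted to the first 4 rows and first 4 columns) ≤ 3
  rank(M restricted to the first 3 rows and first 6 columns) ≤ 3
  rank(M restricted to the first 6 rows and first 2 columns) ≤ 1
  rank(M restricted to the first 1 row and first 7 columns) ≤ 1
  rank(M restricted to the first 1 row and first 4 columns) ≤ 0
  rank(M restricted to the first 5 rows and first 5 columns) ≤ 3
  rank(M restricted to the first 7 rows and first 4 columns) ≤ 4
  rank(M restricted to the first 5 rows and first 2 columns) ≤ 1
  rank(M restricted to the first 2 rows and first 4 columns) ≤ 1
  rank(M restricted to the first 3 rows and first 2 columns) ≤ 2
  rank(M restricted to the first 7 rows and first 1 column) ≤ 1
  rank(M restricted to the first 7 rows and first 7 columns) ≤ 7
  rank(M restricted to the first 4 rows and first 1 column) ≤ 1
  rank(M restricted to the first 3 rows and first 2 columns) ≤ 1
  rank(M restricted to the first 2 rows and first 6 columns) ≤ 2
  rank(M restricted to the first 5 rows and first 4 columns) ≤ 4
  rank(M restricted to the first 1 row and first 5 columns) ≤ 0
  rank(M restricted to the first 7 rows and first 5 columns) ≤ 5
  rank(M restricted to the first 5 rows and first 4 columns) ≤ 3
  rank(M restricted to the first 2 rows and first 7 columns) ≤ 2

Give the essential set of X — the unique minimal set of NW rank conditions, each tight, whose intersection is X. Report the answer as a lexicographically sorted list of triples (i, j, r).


Recovering R(i,j) via the rank-extension bound from the 22 conditions:

  R[1]: 0 | 0 | 0 | 0 | 0 | 1 | 1
  R[2]: 0 | 1 | 1 | 1 | 1 | 2 | 2
  R[3]: 0 | 1 | 2 | 2 | 2 | 3 | 3
  R[4]: 0 | 1 | 2 | 3 | 3 | 4 | 4
  R[5]: 0 | 1 | 2 | 3 | 3 | 4 | 5
  R[6]: 0 | 1 | 2 | 3 | 4 | 5 | 6
  R[7]: 1 | 2 | 3 | 4 | 5 | 6 | 7

hence w(1..7) = (6, 2, 3, 4, 7, 5, 1).

D(w) has 11 cells with 3 SE-corners; essential set:

[(1, 5, 0), (5, 5, 3), (6, 1, 0)]
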